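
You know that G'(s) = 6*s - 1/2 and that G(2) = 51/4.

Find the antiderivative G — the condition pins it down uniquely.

The proposed G(s) is checked by its d/ds: the result must match the given G'(s).
A general antiderivative is 3*s**2 - s/2 + 5/4 + C.
The condition gives C = 51/4 - (49/4) = 1/2.
So G(s) = 3*s**2 - s/2 + 7/4.
Check: d/ds[3*s**2 - s/2 + 7/4] = 6*s - 1/2 = G'(s).

G(s) = 3*s**2 - s/2 + 7/4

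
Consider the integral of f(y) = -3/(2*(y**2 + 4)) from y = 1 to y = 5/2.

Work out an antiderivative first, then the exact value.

Antiderivative: F(y) = -3*atan(y/2)/4; value = -3*atan(5/4)/4 + 3*atan(1/2)/4

Any candidate F(y) must reproduce f(y) exactly when differentiated.
F(y) = -3*atan(y/2)/4 is an antiderivative of f.
Check: d/dy[-3*atan(y/2)/4] = -3/(2*y**2 + 8), which equals f(y).
F(5/2) = -3*atan(5/4)/4; F(1) = -3*atan(1/2)/4.
Integral = F(5/2) - F(1) = -3*atan(5/4)/4 + 3*atan(1/2)/4.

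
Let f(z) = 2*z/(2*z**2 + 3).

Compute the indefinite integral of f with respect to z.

f matches the chain-rule pattern g'(h)*h' with inner function h(z) = z**2 + 3/2; substituting u = h(z) collapses the integral.
Check: d/dz[log(z**2 + 3/2)/2] = 2*z/(2*z**2 + 3) = f(z).

F(z) = log(z**2 + 3/2)/2 + C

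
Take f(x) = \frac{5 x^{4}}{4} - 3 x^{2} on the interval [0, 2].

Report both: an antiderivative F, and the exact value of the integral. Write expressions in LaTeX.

Antiderivative: F(x) = \frac{x^{5}}{4} - x^{3}; value = 0

Integrate term by term and add the pieces.
F(x) = \frac{x^{5}}{4} - x^{3} is an antiderivative of f.
Check: d/dx[\frac{x^{5}}{4} - x^{3}] = \frac{5 x^{4}}{4} - 3 x^{2} = f(x).
F(2) = 0; F(0) = 0.
Integral = F(2) - F(0) = 0.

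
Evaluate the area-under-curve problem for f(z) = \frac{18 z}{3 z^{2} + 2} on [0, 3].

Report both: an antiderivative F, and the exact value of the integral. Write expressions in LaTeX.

Antiderivative: F(z) = 3 \log{\left(\frac{3 z^{2}}{2} + 1 \right)}; value = 3 \log{\left(\frac{29}{2} \right)}

The substitution u = \frac{3 z^{2}}{2} + 1 works: f is exactly (dF/du)*(du/dz) for that inner function.
F(z) = 3 \log{\left(\frac{3 z^{2}}{2} + 1 \right)} is an antiderivative of f.
Check: d/dz[3 \log{\left(\frac{3 z^{2}}{2} + 1 \right)}] = \frac{18 z}{3 z^{2} + 2} = f(z).
F(3) = 3 \log{\left(\frac{29}{2} \right)}; F(0) = 0.
Integral = F(3) - F(0) = 3 \log{\left(\frac{29}{2} \right)}.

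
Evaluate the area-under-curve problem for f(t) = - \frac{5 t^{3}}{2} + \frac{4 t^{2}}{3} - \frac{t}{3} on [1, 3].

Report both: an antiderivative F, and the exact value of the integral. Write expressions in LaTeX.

The integrand splits into summands that can be handled one at a time.
F(t) = \frac{t^{2} \left(- 45 t^{2} + 32 t - 12\right)}{72} is an antiderivative of f.
Check: d/dt[\frac{t^{2} \left(- 45 t^{2} + 32 t - 12\right)}{72}] = - \frac{5 t^{3}}{2} + \frac{4 t^{2}}{3} - \frac{t}{3} = f(t).
F(3) = - \frac{321}{8}; F(1) = - \frac{25}{72}.
Integral = F(3) - F(1) = - \frac{358}{9}.

Antiderivative: F(t) = \frac{t^{2} \left(- 45 t^{2} + 32 t - 12\right)}{72}; value = - \frac{358}{9}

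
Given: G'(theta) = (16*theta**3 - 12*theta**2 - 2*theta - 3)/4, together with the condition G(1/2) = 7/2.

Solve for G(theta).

Any candidate G(theta) must reproduce the stated G'(theta) exactly.
A general antiderivative is theta**4 - theta**3 - theta**2/4 - 3*theta/4 + 3 + C.
The condition gives C = 7/2 - (5/2) = 1.
So G(theta) = (4*theta**4 - 4*theta**3 - theta**2 - 3*theta + 16)/4.
Check: d/dtheta[(4*theta**4 - 4*theta**3 - theta**2 - 3*theta + 16)/4] = 4*theta**3 - 3*theta**2 - theta/2 - 3/4, which equals G'(theta).

G(theta) = (4*theta**4 - 4*theta**3 - theta**2 - 3*theta + 16)/4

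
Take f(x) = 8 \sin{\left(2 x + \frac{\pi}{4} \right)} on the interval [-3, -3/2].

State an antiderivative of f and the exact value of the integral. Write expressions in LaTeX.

Any candidate F(x) must reproduce f(x) exactly when differentiated.
F(x) = - 4 \cos{\left(2 x + \frac{\pi}{4} \right)} is an antiderivative of f.
Check: d/dx[- 4 \cos{\left(2 x + \frac{\pi}{4} \right)}] = 8 \sin{\left(2 x + \frac{\pi}{4} \right)} = f(x).
F(-3/2) = - 4 \sin{\left(\frac{\pi}{4} + 3 \right)}; F(-3) = - 4 \sin{\left(\frac{\pi}{4} + 6 \right)}.
Integral = F(-3/2) - F(-3) = 4 \sin{\left(\frac{\pi}{4} + 6 \right)} - 4 \sin{\left(\frac{\pi}{4} + 3 \right)}.

Antiderivative: F(x) = - 4 \cos{\left(2 x + \frac{\pi}{4} \right)}; value = 4 \sin{\left(\frac{\pi}{4} + 6 \right)} - 4 \sin{\left(\frac{\pi}{4} + 3 \right)}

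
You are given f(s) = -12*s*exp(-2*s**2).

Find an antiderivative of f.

An antiderivative is F(s) = 3*exp(-2*s**2).

f matches the chain-rule pattern g'(h)*h' with inner function h(s) = -2*s**2; substituting u = h(s) collapses the integral.
Check: d/ds[3*exp(-2*s**2)] = -12*s*exp(-2*s**2) = f(s).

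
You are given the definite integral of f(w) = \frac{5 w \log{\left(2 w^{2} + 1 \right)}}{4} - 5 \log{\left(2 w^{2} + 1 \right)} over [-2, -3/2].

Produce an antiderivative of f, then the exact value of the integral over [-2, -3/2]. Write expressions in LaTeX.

Integrate term by term and add the pieces.
F(w) = \frac{5 w^{2} \log{\left(2 w^{2} + 1 \right)}}{8} - \frac{5 w^{2}}{8} - 5 w \log{\left(2 w^{2} + 1 \right)} + 10 w + \frac{5 \log{\left(w^{2} + \frac{1}{2} \right)}}{16} - 5 \sqrt{2} \operatorname{atan}{\left(\sqrt{2} w \right)} is an antiderivative of f.
Check: d/dw[\frac{5 w^{2} \log{\left(2 w^{2} + 1 \right)}}{8} - \frac{5 w^{2}}{8} - 5 w \log{\left(2 w^{2} + 1 \right)} + 10 w + \frac{5 \log{\left(w^{2} + \frac{1}{2} \right)}}{16} - 5 \sqrt{2} \operatorname{atan}{\left(\sqrt{2} w \right)}] = \frac{5 w \log{\left(2 w^{2} + 1 \right)}}{4} - 5 \log{\left(2 w^{2} + 1 \right)} = f(w).
F(-3/2) = - \frac{525}{32} + \frac{5 \log{\left(\frac{11}{4} \right)}}{16} + 5 \sqrt{2} \operatorname{atan}{\left(\frac{3 \sqrt{2}}{2} \right)} + \frac{285 \log{\left(\frac{11}{2} \right)}}{32}; F(-2) = - \frac{45}{2} + \frac{5 \log{\left(\frac{9}{2} \right)}}{16} + 5 \sqrt{2} \operatorname{atan}{\left(2 \sqrt{2} \right)} + \frac{25 \log{\left(9 \right)}}{2}.
Integral = F(-3/2) - F(-2) = - \frac{25 \log{\left(9 \right)}}{2} - 5 \sqrt{2} \operatorname{atan}{\left(2 \sqrt{2} \right)} - \frac{5 \log{\left(\frac{9}{2} \right)}}{16} + \frac{5 \log{\left(\frac{11}{4} \right)}}{16} + \frac{195}{32} + 5 \sqrt{2} \operatorname{atan}{\left(\frac{3 \sqrt{2}}{2} \right)} + \frac{285 \log{\left(\frac{11}{2} \right)}}{32}.

Antiderivative: F(w) = \frac{5 w^{2} \log{\left(2 w^{2} + 1 \right)}}{8} - \frac{5 w^{2}}{8} - 5 w \log{\left(2 w^{2} + 1 \right)} + 10 w + \frac{5 \log{\left(w^{2} + \frac{1}{2} \right)}}{16} - 5 \sqrt{2} \operatorname{atan}{\left(\sqrt{2} w \right)}; value = - \frac{25 \log{\left(9 \right)}}{2} - 5 \sqrt{2} \operatorname{atan}{\left(2 \sqrt{2} \right)} - \frac{5 \log{\left(\frac{9}{2} \right)}}{16} + \frac{5 \log{\left(\frac{11}{4} \right)}}{16} + \frac{195}{32} + 5 \sqrt{2} \operatorname{atan}{\left(\frac{3 \sqrt{2}}{2} \right)} + \frac{285 \log{\left(\frac{11}{2} \right)}}{32}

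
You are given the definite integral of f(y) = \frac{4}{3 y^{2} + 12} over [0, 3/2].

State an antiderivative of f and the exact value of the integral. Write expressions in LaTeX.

Antiderivative: F(y) = \frac{2 \operatorname{atan}{\left(\frac{y}{2} \right)}}{3}; value = \frac{2 \operatorname{atan}{\left(\frac{3}{4} \right)}}{3}

For F(y) to be correct the identity F'(y) - f(y) = 0 must hold.
F(y) = \frac{2 \operatorname{atan}{\left(\frac{y}{2} \right)}}{3} is an antiderivative of f.
Check: d/dy[\frac{2 \operatorname{atan}{\left(\frac{y}{2} \right)}}{3}] = \frac{4}{3 y^{2} + 12} = f(y).
F(3/2) = \frac{2 \operatorname{atan}{\left(\frac{3}{4} \right)}}{3}; F(0) = 0.
Integral = F(3/2) - F(0) = \frac{2 \operatorname{atan}{\left(\frac{3}{4} \right)}}{3}.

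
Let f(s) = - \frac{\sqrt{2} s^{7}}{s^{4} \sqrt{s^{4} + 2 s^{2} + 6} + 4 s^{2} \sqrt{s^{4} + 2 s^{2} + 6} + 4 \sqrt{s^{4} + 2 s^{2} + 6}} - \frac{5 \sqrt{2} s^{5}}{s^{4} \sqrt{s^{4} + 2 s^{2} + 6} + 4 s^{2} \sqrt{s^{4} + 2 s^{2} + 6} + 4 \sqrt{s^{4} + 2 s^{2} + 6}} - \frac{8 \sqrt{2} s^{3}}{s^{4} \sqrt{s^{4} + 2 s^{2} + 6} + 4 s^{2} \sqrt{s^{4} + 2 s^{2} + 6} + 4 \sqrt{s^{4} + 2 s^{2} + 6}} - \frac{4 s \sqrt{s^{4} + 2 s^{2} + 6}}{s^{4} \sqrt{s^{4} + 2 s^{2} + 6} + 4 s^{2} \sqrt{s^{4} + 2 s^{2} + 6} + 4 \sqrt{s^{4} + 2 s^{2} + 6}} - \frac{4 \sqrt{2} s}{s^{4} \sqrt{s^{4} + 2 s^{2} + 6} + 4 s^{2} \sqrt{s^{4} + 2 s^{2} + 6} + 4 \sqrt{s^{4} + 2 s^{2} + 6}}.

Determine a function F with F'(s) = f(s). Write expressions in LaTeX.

The integrand splits into summands that can be handled one at a time.
Check: d/ds[- \sqrt{\frac{s^{4}}{2} + s^{2} + 3} + \frac{4}{2 s^{2} + 4}] = \frac{- \sqrt{2} s^{7} - 5 \sqrt{2} s^{5} - 8 \sqrt{2} s^{3} - 4 s \sqrt{s^{4} + 2 s^{2} + 6} - 4 \sqrt{2} s}{s^{4} \sqrt{s^{4} + 2 s^{2} + 6} + 4 s^{2} \sqrt{s^{4} + 2 s^{2} + 6} + 4 \sqrt{s^{4} + 2 s^{2} + 6}}, which equals f(s).

An antiderivative is F(s) = - \sqrt{\frac{s^{4}}{2} + s^{2} + 3} + \frac{4}{2 s^{2} + 4}.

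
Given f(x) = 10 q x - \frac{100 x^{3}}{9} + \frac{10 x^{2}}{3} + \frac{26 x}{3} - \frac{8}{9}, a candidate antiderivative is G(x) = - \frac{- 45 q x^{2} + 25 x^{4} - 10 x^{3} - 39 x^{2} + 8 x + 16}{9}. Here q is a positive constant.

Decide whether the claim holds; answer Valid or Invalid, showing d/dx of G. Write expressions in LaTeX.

d/dx[G] = 10 q x - \frac{100 x^{3}}{9} + \frac{10 x^{2}}{3} + \frac{26 x}{3} - \frac{8}{9}
This equals f(x) exactly, so the claim holds.

Valid: G'(x) = f(x).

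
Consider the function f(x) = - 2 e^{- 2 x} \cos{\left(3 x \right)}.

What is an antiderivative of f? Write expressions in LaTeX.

For F(x) to be correct the identity F'(x) - f(x) = 0 must hold.
Check: d/dx[\frac{\left(- 6 \sin{\left(3 x \right)} + 4 \cos{\left(3 x \right)}\right) e^{- 2 x}}{13}] = - 2 e^{- 2 x} \cos{\left(3 x \right)} = f(x).

An antiderivative is F(x) = \frac{\left(- 6 \sin{\left(3 x \right)} + 4 \cos{\left(3 x \right)}\right) e^{- 2 x}}{13}.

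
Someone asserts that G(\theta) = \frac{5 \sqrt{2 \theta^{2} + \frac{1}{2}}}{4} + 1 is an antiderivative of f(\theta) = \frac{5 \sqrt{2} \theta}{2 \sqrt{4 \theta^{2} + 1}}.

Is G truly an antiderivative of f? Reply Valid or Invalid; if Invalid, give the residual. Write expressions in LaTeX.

Valid - the claim checks out under differentiation.

d/d\theta[G] = \frac{5 \sqrt{2} \theta}{2 \sqrt{4 \theta^{2} + 1}}
This equals f(\theta) exactly, so the claim holds.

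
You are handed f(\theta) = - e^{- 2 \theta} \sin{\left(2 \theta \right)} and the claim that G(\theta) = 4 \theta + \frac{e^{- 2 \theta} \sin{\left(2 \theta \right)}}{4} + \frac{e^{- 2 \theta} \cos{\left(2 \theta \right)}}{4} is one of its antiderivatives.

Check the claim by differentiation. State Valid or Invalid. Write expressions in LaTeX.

d/d\theta[G] = \left(4 e^{2 \theta} - \sin{\left(2 \theta \right)}\right) e^{- 2 \theta}
d/d\theta[G] - f(\theta) = 4 != 0.

Invalid: d/d\theta[G] - f = 4, which is not 0.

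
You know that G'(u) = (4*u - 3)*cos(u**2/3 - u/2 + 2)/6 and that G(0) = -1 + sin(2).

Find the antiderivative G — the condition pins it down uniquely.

G(u) = sin(u**2/3 - u/2 + 2) - 1

The substitution w = u**2/3 - u/2 + 2 works: G'(u) is exactly (dG/dw)*(dw/du) for that inner function.
A general antiderivative is sin(u**2/3 - u/2 + 2) + C.
The condition gives C = -1 + sin(2) - (sin(2)) = -1.
So G(u) = sin(u**2/3 - u/2 + 2) - 1.
Check: d/du[sin(u**2/3 - u/2 + 2) - 1] = 2*u*cos(u**2/3 - u/2 + 2)/3 - cos(u**2/3 - u/2 + 2)/2, which equals G'(u).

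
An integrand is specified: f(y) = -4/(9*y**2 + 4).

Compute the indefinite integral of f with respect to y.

F(y) = -2*atan(3*y/2)/3 + C

Differentiate the proposed F(y) back; it has to land on f(y) exactly.
Check: d/dy[-2*atan(3*y/2)/3] = -4/(9*y**2 + 4) = f(y).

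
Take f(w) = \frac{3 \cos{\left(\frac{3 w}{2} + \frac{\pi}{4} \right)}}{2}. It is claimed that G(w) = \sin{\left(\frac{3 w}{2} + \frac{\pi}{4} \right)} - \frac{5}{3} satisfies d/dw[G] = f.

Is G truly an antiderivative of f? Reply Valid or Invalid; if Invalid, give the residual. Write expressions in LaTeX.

Valid. The derivative of G reproduces f.

d/dw[G] = \frac{3 \cos{\left(\frac{3 w}{2} + \frac{\pi}{4} \right)}}{2}
This equals f(w) exactly, so the claim holds.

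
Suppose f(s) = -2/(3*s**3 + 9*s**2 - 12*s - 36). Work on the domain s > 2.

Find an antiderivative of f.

Factor the denominator (3*(s - 2)*(s + 2)*(s + 3)) and decompose: f = -2/(15*(s + 3)) + 1/(6*(s + 2)) - 1/(30*(s - 2)); each piece integrates to a log, atan, or power term.
Check: d/ds[-log(s - 2)/30 + log(s + 2)/6 - 2*log(s + 3)/15] = -2/(3*s**3 + 9*s**2 - 12*s - 36) = f(s).

An antiderivative is F(s) = -log(s - 2)/30 + log(s + 2)/6 - 2*log(s + 3)/15.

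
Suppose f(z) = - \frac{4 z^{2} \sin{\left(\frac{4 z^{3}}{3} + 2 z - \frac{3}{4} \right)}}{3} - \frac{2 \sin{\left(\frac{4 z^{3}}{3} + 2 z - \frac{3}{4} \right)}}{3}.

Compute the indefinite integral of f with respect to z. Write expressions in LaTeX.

f matches the chain-rule pattern g'(h)*h' with inner function h(z) = \frac{4 z^{3}}{3} + 2 z - \frac{3}{4}; substituting u = h(z) collapses the integral.
Check: d/dz[\frac{\cos{\left(\frac{4 z^{3}}{3} + 2 z - \frac{3}{4} \right)}}{3}] = - \frac{4 z^{2} \sin{\left(\frac{4 z^{3}}{3} + 2 z - \frac{3}{4} \right)}}{3} - \frac{2 \sin{\left(\frac{4 z^{3}}{3} + 2 z - \frac{3}{4} \right)}}{3} = f(z).

F(z) = \frac{\cos{\left(\frac{4 z^{3}}{3} + 2 z - \frac{3}{4} \right)}}{3} + C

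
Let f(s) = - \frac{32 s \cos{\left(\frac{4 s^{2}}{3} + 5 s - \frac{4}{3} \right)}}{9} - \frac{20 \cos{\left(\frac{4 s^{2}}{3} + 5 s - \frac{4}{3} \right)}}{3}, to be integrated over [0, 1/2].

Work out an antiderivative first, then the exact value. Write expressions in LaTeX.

Antiderivative: F(s) = - \frac{4 \sin{\left(\frac{4 s^{2}}{3} + 5 s - \frac{4}{3} \right)}}{3}; value = - \frac{4 \sin{\left(\frac{3}{2} \right)}}{3} - \frac{4 \sin{\left(\frac{4}{3} \right)}}{3}

f matches the chain-rule pattern g'(h)*h' with inner function h(s) = \frac{4 s^{2}}{3} + 5 s - \frac{4}{3}; substituting u = h(s) collapses the integral.
F(s) = - \frac{4 \sin{\left(\frac{4 s^{2}}{3} + 5 s - \frac{4}{3} \right)}}{3} is an antiderivative of f.
Check: d/ds[- \frac{4 \sin{\left(\frac{4 s^{2}}{3} + 5 s - \frac{4}{3} \right)}}{3}] = - \frac{32 s \cos{\left(\frac{4 s^{2}}{3} + 5 s - \frac{4}{3} \right)}}{9} - \frac{20 \cos{\left(\frac{4 s^{2}}{3} + 5 s - \frac{4}{3} \right)}}{3} = f(s).
F(1/2) = - \frac{4 \sin{\left(\frac{3}{2} \right)}}{3}; F(0) = \frac{4 \sin{\left(\frac{4}{3} \right)}}{3}.
Integral = F(1/2) - F(0) = - \frac{4 \sin{\left(\frac{3}{2} \right)}}{3} - \frac{4 \sin{\left(\frac{4}{3} \right)}}{3}.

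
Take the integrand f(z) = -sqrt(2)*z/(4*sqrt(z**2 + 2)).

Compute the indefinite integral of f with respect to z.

f matches the chain-rule pattern g'(h)*h' with inner function h(z) = z**2/2 + 1; substituting u = h(z) collapses the integral.
Check: d/dz[-sqrt(2)*sqrt(z**2 + 2)/4] = -sqrt(2)*z/(4*sqrt(z**2 + 2)) = f(z).

F(z) = -sqrt(2)*sqrt(z**2 + 2)/4 + C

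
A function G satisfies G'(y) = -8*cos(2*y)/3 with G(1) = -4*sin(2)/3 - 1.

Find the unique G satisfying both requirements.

G(y) = -4*sin(2*y)/3 - 1

For G(y) to be correct, d/dy[G] must agree with the stated G'(y) identically.
A general antiderivative is -4*sin(2*y)/3 + C.
The condition gives C = -4*sin(2)/3 - 1 - (-4*sin(2)/3) = -1.
So G(y) = -4*sin(2*y)/3 - 1.
Check: d/dy[-4*sin(2*y)/3 - 1] = -8*cos(2*y)/3 = G'(y).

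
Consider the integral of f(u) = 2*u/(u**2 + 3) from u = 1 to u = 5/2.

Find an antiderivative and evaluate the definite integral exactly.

Antiderivative: F(u) = log(u**2 + 3); value = -log(4) + log(37/4)

f matches the chain-rule pattern g'(h)*h' with inner function h(u) = u**2 + 3; substituting w = h(u) collapses the integral.
F(u) = log(u**2 + 3) is an antiderivative of f.
Check: d/du[log(u**2 + 3)] = 2*u/(u**2 + 3) = f(u).
F(5/2) = log(37/4); F(1) = log(4).
Integral = F(5/2) - F(1) = -log(4) + log(37/4).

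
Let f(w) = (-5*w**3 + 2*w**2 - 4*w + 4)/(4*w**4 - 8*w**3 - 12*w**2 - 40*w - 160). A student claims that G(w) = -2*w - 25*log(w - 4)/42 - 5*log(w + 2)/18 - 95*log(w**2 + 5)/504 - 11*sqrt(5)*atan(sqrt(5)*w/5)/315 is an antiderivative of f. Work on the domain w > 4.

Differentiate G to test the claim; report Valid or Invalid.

Invalid: d/dw[G] - f = -2, which is not 0.

d/dw[G] = (-8*w**4 + 11*w**3 + 26*w**2 + 76*w + 324)/(4*w**4 - 8*w**3 - 12*w**2 - 40*w - 160)
d/dw[G] - f(w) = -2 != 0.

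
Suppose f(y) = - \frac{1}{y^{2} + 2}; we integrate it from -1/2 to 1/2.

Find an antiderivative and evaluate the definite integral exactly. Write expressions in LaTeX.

Antiderivative: F(y) = - \frac{\sqrt{2} \operatorname{atan}{\left(\frac{\sqrt{2} y}{2} \right)}}{2}; value = - \sqrt{2} \operatorname{atan}{\left(\frac{\sqrt{2}}{4} \right)}

Whatever form F(y) takes, F'(y) = f(y) is non-negotiable.
F(y) = - \frac{\sqrt{2} \operatorname{atan}{\left(\frac{\sqrt{2} y}{2} \right)}}{2} is an antiderivative of f.
Check: d/dy[- \frac{\sqrt{2} \operatorname{atan}{\left(\frac{\sqrt{2} y}{2} \right)}}{2}] = - \frac{1}{y^{2} + 2} = f(y).
F(1/2) = - \frac{\sqrt{2} \operatorname{atan}{\left(\frac{\sqrt{2}}{4} \right)}}{2}; F(-1/2) = \frac{\sqrt{2} \operatorname{atan}{\left(\frac{\sqrt{2}}{4} \right)}}{2}.
Integral = F(1/2) - F(-1/2) = - \sqrt{2} \operatorname{atan}{\left(\frac{\sqrt{2}}{4} \right)}.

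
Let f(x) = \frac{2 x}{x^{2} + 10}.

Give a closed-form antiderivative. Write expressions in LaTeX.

f matches the chain-rule pattern g'(h)*h' with inner function h(x) = \frac{x^{2}}{2} + 5; substituting u = h(x) collapses the integral.
Check: d/dx[\log{\left(\frac{x^{2}}{2} + 5 \right)}] = \frac{2 x}{x^{2} + 10} = f(x).

An antiderivative is F(x) = \log{\left(\frac{x^{2}}{2} + 5 \right)}.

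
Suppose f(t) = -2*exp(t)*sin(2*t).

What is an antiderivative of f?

An antiderivative F(t) passes only if d/dt[F] lands on f(t) exactly.
Check: d/dt[-2*exp(t)*sin(2*t)/5 + 4*exp(t)*cos(2*t)/5] = -2*exp(t)*sin(2*t) = f(t).

An antiderivative is F(t) = -2*exp(t)*sin(2*t)/5 + 4*exp(t)*cos(2*t)/5.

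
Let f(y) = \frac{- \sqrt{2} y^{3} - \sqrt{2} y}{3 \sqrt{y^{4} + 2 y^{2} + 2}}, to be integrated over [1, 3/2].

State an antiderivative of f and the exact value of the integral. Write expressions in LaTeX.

f matches the chain-rule pattern g'(h)*h' with inner function h(y) = \frac{y^{4}}{2} + y^{2} + 1; substituting u = h(y) collapses the integral.
F(y) = - \frac{\sqrt{\frac{y^{4}}{2} + y^{2} + 1}}{3} is an antiderivative of f.
Check: d/dy[- \frac{\sqrt{\frac{y^{4}}{2} + y^{2} + 1}}{3}] = \frac{- \sqrt{2} y^{3} - \sqrt{2} y}{3 \sqrt{y^{4} + 2 y^{2} + 2}} = f(y).
F(3/2) = - \frac{\sqrt{370}}{24}; F(1) = - \frac{\sqrt{10}}{6}.
Integral = F(3/2) - F(1) = - \frac{\sqrt{370}}{24} + \frac{\sqrt{10}}{6}.

Antiderivative: F(y) = - \frac{\sqrt{\frac{y^{4}}{2} + y^{2} + 1}}{3}; value = - \frac{\sqrt{370}}{24} + \frac{\sqrt{10}}{6}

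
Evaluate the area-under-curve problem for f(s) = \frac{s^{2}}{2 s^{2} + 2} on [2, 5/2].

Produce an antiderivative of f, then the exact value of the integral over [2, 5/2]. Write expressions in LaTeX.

Antiderivative: F(s) = \frac{s}{2} - \frac{\operatorname{atan}{\left(s \right)}}{2}; value = - \frac{\operatorname{atan}{\left(\frac{5}{2} \right)}}{2} + \frac{1}{4} + \frac{\operatorname{atan}{\left(2 \right)}}{2}

Recover f(s) by differentiating a candidate F(s); any mismatch rules it out.
F(s) = \frac{s}{2} - \frac{\operatorname{atan}{\left(s \right)}}{2} is an antiderivative of f.
Check: d/ds[\frac{s}{2} - \frac{\operatorname{atan}{\left(s \right)}}{2}] = \frac{s^{2}}{2 s^{2} + 2} = f(s).
F(5/2) = \frac{5}{4} - \frac{\operatorname{atan}{\left(\frac{5}{2} \right)}}{2}; F(2) = 1 - \frac{\operatorname{atan}{\left(2 \right)}}{2}.
Integral = F(5/2) - F(2) = - \frac{\operatorname{atan}{\left(\frac{5}{2} \right)}}{2} + \frac{1}{4} + \frac{\operatorname{atan}{\left(2 \right)}}{2}.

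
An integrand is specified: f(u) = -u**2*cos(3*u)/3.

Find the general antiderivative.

F(u) = (-9*u**2*sin(3*u) - 6*u*cos(3*u) + 2*sin(3*u))/81 + C

Recover f(u) by differentiating a candidate F(u); any mismatch rules it out.
Check: d/du[(-9*u**2*sin(3*u) - 6*u*cos(3*u) + 2*sin(3*u))/81] = -u**2*cos(3*u)/3 = f(u).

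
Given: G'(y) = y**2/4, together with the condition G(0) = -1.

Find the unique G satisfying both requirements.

G(y) = (y**3 - 12)/12

Differentiate the proposed G(y) back; it has to land on the given G'(y).
A general antiderivative is y**3/12 + C.
The condition gives C = -1 - (0) = -1.
So G(y) = (y**3 - 12)/12.
Check: d/dy[(y**3 - 12)/12] = y**2/4 = G'(y).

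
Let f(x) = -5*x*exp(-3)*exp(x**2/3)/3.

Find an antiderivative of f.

The substitution u = x**2/3 - 3 works: f is exactly (dF/du)*(du/dx) for that inner function.
Check: d/dx[-5*exp(-3)*exp(x**2/3)/2] = -5*x*exp(-3)*exp(x**2/3)/3 = f(x).

An antiderivative is F(x) = -5*exp(-3)*exp(x**2/3)/2.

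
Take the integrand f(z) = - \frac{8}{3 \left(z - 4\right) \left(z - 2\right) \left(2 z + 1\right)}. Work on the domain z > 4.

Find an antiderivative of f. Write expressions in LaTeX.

An antiderivative is F(z) = - \frac{4 \log{\left(z - 4 \right)}}{27} + \frac{4 \log{\left(z - 2 \right)}}{15} - \frac{16 \log{\left(z + \frac{1}{2} \right)}}{135}.

The denominator factors as 3 \left(z - 4\right) \left(z - 2\right) \left(2 z + 1\right); partial fractions split f into directly integrable pieces: - \frac{32}{135 \left(2 z + 1\right)} + \frac{4}{15 \left(z - 2\right)} - \frac{4}{27 \left(z - 4\right)}.
Check: d/dz[- \frac{4 \log{\left(z - 4 \right)}}{27} + \frac{4 \log{\left(z - 2 \right)}}{15} - \frac{16 \log{\left(z + \frac{1}{2} \right)}}{135}] = - \frac{8}{6 z^{3} - 33 z^{2} + 30 z + 24}, which equals f(z).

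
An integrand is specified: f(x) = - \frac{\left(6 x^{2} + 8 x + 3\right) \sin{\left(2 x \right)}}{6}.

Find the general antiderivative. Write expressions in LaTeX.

F(x) = \frac{3 x^{2} \cos{\left(2 x \right)} - 3 x \sin{\left(2 x \right)} + 4 x \cos{\left(2 x \right)} - 2 \sin{\left(2 x \right)}}{6} + C

Since d/dx undoes antidifferentiation here, F'(x) = f(x) is required of F(x).
Check: d/dx[\frac{3 x^{2} \cos{\left(2 x \right)} - 3 x \sin{\left(2 x \right)} + 4 x \cos{\left(2 x \right)} - 2 \sin{\left(2 x \right)}}{6}] = - x^{2} \sin{\left(2 x \right)} - \frac{4 x \sin{\left(2 x \right)}}{3} - \frac{\sin{\left(2 x \right)}}{2}, which equals f(x).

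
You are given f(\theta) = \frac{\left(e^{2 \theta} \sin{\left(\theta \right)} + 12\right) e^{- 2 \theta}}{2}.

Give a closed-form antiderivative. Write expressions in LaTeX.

Check any antiderivative F(\theta) by computing F'(\theta) and comparing it with f(\theta).
Check: d/d\theta[- \frac{\left(e^{2 \theta} \cos{\left(\theta \right)} + 6\right) e^{- 2 \theta}}{2}] = \frac{\left(e^{2 \theta} \sin{\left(\theta \right)} + 12\right) e^{- 2 \theta}}{2} = f(\theta).

An antiderivative is F(\theta) = - \frac{\left(e^{2 \theta} \cos{\left(\theta \right)} + 6\right) e^{- 2 \theta}}{2}.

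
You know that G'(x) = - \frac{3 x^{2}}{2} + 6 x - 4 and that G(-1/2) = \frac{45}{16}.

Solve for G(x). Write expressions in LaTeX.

Integrate term by term and add the pieces.
A general antiderivative is - \frac{x^{3}}{2} + 3 x^{2} - 4 x + C.
The condition gives C = \frac{45}{16} - (\frac{45}{16}) = 0.
So G(x) = - \frac{x^{3}}{2} + 3 x^{2} - 4 x.
Check: d/dx[- \frac{x^{3}}{2} + 3 x^{2} - 4 x] = - \frac{3 x^{2}}{2} + 6 x - 4 = G'(x).

G(x) = - \frac{x^{3}}{2} + 3 x^{2} - 4 x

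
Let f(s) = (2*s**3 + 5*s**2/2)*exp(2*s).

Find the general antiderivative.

f has the shape u'v + uv' for u = s**3 - s**2/4 + s/4 - 1/8 and v = exp(2*s) — it is the derivative of the product u*v.
Check: d/ds[s**3*exp(2*s) - s**2*exp(2*s)/4 + s*exp(2*s)/4 - exp(2*s)/8] = 2*s**3*exp(2*s) + 5*s**2*exp(2*s)/2, which equals f(s).

F(s) = s**3*exp(2*s) - s**2*exp(2*s)/4 + s*exp(2*s)/4 - exp(2*s)/8 + C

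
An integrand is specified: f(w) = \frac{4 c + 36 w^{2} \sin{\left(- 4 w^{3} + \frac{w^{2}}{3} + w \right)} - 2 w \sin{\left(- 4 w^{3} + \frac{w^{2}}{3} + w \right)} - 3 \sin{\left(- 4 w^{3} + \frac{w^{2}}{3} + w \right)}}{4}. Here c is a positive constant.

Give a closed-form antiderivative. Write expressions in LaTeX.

Whatever form F(w) takes, F'(w) = f(w) is non-negotiable.
Check: d/dw[c w + \frac{3 \cos{\left(- 4 w^{3} + \frac{w^{2}}{3} + w \right)}}{4}] = c + 9 w^{2} \sin{\left(- 4 w^{3} + \frac{w^{2}}{3} + w \right)} - \frac{w \sin{\left(- 4 w^{3} + \frac{w^{2}}{3} + w \right)}}{2} - \frac{3 \sin{\left(- 4 w^{3} + \frac{w^{2}}{3} + w \right)}}{4}, which equals f(w).

An antiderivative is F(w) = c w + \frac{3 \cos{\left(- 4 w^{3} + \frac{w^{2}}{3} + w \right)}}{4}.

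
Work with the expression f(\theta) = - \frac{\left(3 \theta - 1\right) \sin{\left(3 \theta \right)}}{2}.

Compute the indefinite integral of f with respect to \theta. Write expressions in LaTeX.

Differentiate the proposed F(\theta) back; it has to land on f(\theta) exactly.
Check: d/d\theta[\frac{\theta \cos{\left(3 \theta \right)}}{2} - \frac{\sin{\left(3 \theta \right)}}{6} - \frac{\cos{\left(3 \theta \right)}}{6}] = - \frac{3 \theta \sin{\left(3 \theta \right)}}{2} + \frac{\sin{\left(3 \theta \right)}}{2}, which equals f(\theta).

F(\theta) = \frac{\theta \cos{\left(3 \theta \right)}}{2} - \frac{\sin{\left(3 \theta \right)}}{6} - \frac{\cos{\left(3 \theta \right)}}{6} + C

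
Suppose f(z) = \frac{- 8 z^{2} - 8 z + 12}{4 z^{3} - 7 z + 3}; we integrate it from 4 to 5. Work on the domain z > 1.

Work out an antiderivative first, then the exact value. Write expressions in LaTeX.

The denominator factors as \left(z - 1\right) \left(2 z - 1\right) \left(2 z + 3\right); partial fractions split f into directly integrable pieces: \frac{3}{5 \left(2 z + 3\right)} - \frac{3}{2 z - 1} - \frac{4}{5 \left(z - 1\right)}.
F(z) = - \frac{4 \log{\left(z - 1 \right)}}{5} - \frac{3 \log{\left(z - \frac{1}{2} \right)}}{2} + \frac{3 \log{\left(z + \frac{3}{2} \right)}}{10} is an antiderivative of f.
Check: d/dz[- \frac{4 \log{\left(z - 1 \right)}}{5} - \frac{3 \log{\left(z - \frac{1}{2} \right)}}{2} + \frac{3 \log{\left(z + \frac{3}{2} \right)}}{10}] = \frac{- 8 z^{2} - 8 z + 12}{4 z^{3} - 7 z + 3} = f(z).
F(5) = - \frac{3 \log{\left(\frac{9}{2} \right)}}{2} - \frac{4 \log{\left(4 \right)}}{5} + \frac{3 \log{\left(\frac{13}{2} \right)}}{10}; F(4) = - \frac{3 \log{\left(\frac{7}{2} \right)}}{2} - \frac{4 \log{\left(3 \right)}}{5} + \frac{3 \log{\left(\frac{11}{2} \right)}}{10}.
Integral = F(5) - F(4) = - \frac{3 \log{\left(\frac{9}{2} \right)}}{2} - \frac{4 \log{\left(4 \right)}}{5} - \frac{3 \log{\left(\frac{11}{2} \right)}}{10} + \frac{3 \log{\left(\frac{13}{2} \right)}}{10} + \frac{4 \log{\left(3 \right)}}{5} + \frac{3 \log{\left(\frac{7}{2} \right)}}{2}.

Antiderivative: F(z) = - \frac{4 \log{\left(z - 1 \right)}}{5} - \frac{3 \log{\left(z - \frac{1}{2} \right)}}{2} + \frac{3 \log{\left(z + \frac{3}{2} \right)}}{10}; value = - \frac{3 \log{\left(\frac{9}{2} \right)}}{2} - \frac{4 \log{\left(4 \right)}}{5} - \frac{3 \log{\left(\frac{11}{2} \right)}}{10} + \frac{3 \log{\left(\frac{13}{2} \right)}}{10} + \frac{4 \log{\left(3 \right)}}{5} + \frac{3 \log{\left(\frac{7}{2} \right)}}{2}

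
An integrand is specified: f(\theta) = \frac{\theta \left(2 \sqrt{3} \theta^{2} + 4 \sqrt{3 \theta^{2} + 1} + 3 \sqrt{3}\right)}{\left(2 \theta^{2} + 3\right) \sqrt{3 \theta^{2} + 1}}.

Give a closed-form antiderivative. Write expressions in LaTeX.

An antiderivative is F(\theta) = \frac{\sqrt{3} \sqrt{3 \theta^{2} + 1} + 3 \log{\left(2 \theta^{2} + 3 \right)}}{3}.

A first test for any F(\theta): its \theta-derivative must equal f(\theta) identically.
Check: d/d\theta[\frac{\sqrt{3} \sqrt{3 \theta^{2} + 1} + 3 \log{\left(2 \theta^{2} + 3 \right)}}{3}] = \frac{2 \sqrt{3} \theta^{3} + 4 \theta \sqrt{3 \theta^{2} + 1} + 3 \sqrt{3} \theta}{2 \theta^{2} \sqrt{3 \theta^{2} + 1} + 3 \sqrt{3 \theta^{2} + 1}}, which equals f(\theta).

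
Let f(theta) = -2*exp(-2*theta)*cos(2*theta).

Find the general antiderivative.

Whatever form F(theta) takes, F'(theta) = f(theta) is non-negotiable.
Check: d/dtheta[(-sin(2*theta) + cos(2*theta))*exp(-2*theta)/2] = -2*exp(-2*theta)*cos(2*theta) = f(theta).

F(theta) = (-sin(2*theta) + cos(2*theta))*exp(-2*theta)/2 + C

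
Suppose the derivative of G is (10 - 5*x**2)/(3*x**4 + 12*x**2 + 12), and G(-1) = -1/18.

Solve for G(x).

Recognize the product-rule pattern: G'(x) = u'v + uv' with u = 5*x/3, v = 1/(x**2 + 2), so integration by parts undoes it.
A general antiderivative is 5*x/(3*(x**2 + 2)) + C.
The condition gives C = -1/18 - (-5/9) = 1/2.
So G(x) = (3*x**2 + 10*x + 6)/(6*x**2 + 12).
Check: d/dx[(3*x**2 + 10*x + 6)/(6*x**2 + 12)] = (10 - 5*x**2)/(3*x**4 + 12*x**2 + 12) = G'(x).

G(x) = (3*x**2 + 10*x + 6)/(6*x**2 + 12)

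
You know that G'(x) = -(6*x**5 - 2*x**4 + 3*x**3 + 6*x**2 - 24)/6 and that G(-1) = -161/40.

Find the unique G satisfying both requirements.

G(x) = -x**6/6 + x**5/15 - x**4/8 - x**3/3 + 4*x

Check a candidate G(x) by differentiating: d/dx[G] must match the given G'(x).
A general antiderivative is -x**6/6 + x**5/15 - x**4/8 - x**3/3 + 4*x + C.
The condition gives C = -161/40 - (-161/40) = 0.
So G(x) = -x**6/6 + x**5/15 - x**4/8 - x**3/3 + 4*x.
Check: d/dx[-x**6/6 + x**5/15 - x**4/8 - x**3/3 + 4*x] = -x**5 + x**4/3 - x**3/2 - x**2 + 4, which equals G'(x).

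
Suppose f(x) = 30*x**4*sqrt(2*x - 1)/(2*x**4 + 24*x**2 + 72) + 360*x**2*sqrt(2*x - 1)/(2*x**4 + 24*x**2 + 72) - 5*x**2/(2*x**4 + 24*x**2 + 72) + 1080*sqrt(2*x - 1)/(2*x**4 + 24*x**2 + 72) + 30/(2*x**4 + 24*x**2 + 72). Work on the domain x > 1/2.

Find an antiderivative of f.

The integrand splits into summands that can be handled one at a time.
Check: d/dx[5*x/(4*(x**2/2 + 3)) + 5*(2*x - 1)**(3/2)] = (30*x**4*sqrt(2*x - 1) + 360*x**2*sqrt(2*x - 1) - 5*x**2 + 1080*sqrt(2*x - 1) + 30)/(2*x**4 + 24*x**2 + 72), which equals f(x).

An antiderivative is F(x) = 5*x/(4*(x**2/2 + 3)) + 5*(2*x - 1)**(3/2).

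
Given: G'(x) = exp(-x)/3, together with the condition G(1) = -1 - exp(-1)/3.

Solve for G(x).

A candidate passes only if d/dx[G] lands on the given G'(x) exactly.
A general antiderivative is -exp(-x)/3 + C.
The condition gives C = -1 - exp(-1)/3 - (-exp(-1)/3) = -1.
So G(x) = -(3*exp(x) + 1)*exp(-x)/3.
Check: d/dx[-(3*exp(x) + 1)*exp(-x)/3] = exp(-x)/3 = G'(x).

G(x) = -(3*exp(x) + 1)*exp(-x)/3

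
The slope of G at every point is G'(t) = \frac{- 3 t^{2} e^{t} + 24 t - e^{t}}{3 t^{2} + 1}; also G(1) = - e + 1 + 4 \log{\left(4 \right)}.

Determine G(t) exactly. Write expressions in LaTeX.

G(t) = - e^{t} + 4 \log{\left(3 t^{2} + 1 \right)} + 1

A first test for any G(t): its t-derivative must equal the given G'(t).
A general antiderivative is - e^{t} + 4 \log{\left(3 t^{2} + 1 \right)} + C.
The condition gives C = - e + 1 + 4 \log{\left(4 \right)} - (- e + 4 \log{\left(4 \right)}) = 1.
So G(t) = - e^{t} + 4 \log{\left(3 t^{2} + 1 \right)} + 1.
Check: d/dt[- e^{t} + 4 \log{\left(3 t^{2} + 1 \right)} + 1] = \frac{- 3 t^{2} e^{t} + 24 t - e^{t}}{3 t^{2} + 1} = G'(t).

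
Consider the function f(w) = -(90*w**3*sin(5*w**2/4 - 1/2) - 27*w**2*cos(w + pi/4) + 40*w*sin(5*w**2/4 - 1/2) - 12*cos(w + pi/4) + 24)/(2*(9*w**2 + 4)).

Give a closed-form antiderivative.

Differentiate the proposed F(w) back; it has to land on f(w) exactly.
Check: d/dw[3*sin(w + pi/4)/2 + 2*cos(5*w**2/4 - 1/2) - 2*atan(3*w/2)] = (-90*w**3*sin(5*w**2/4 - 1/2) + 27*w**2*cos(w + pi/4) - 40*w*sin(5*w**2/4 - 1/2) + 12*cos(w + pi/4) - 24)/(18*w**2 + 8), which equals f(w).

An antiderivative is F(w) = 3*sin(w + pi/4)/2 + 2*cos(5*w**2/4 - 1/2) - 2*atan(3*w/2).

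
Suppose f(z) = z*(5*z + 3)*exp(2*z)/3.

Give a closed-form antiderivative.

An antiderivative is F(z) = (5*z**2 - 2*z + 1)*exp(2*z)/6.

f has the shape u'v + uv' for u = 5*z**2/6 - z/3 + 1/6 and v = exp(2*z) — it is the derivative of the product u*v.
Check: d/dz[(5*z**2 - 2*z + 1)*exp(2*z)/6] = 5*z**2*exp(2*z)/3 + z*exp(2*z), which equals f(z).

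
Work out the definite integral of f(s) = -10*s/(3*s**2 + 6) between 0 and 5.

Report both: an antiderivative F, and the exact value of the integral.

The substitution u = s**2 + 2 works: f is exactly (dF/du)*(du/ds) for that inner function.
F(s) = -5*log(s**2 + 2)/3 is an antiderivative of f.
Check: d/ds[-5*log(s**2 + 2)/3] = -10*s/(3*s**2 + 6) = f(s).
F(5) = -5*log(27)/3; F(0) = -5*log(2)/3.
Integral = F(5) - F(0) = -5*log(27)/3 + 5*log(2)/3.

Antiderivative: F(s) = -5*log(s**2 + 2)/3; value = -5*log(27)/3 + 5*log(2)/3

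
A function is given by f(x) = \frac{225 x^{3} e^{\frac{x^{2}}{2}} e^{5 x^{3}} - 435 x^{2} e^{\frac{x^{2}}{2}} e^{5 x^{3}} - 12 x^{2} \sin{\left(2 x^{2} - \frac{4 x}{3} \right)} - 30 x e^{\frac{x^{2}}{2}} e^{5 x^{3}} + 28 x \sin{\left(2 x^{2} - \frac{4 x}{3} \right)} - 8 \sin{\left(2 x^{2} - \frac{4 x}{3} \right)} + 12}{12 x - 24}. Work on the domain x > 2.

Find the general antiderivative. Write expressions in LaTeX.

F(x) = \frac{5 e^{5 x^{3} + \frac{x^{2}}{2}} + 4 \log{\left(2 x - 4 \right)} + \cos{\left(2 x^{2} - \frac{4 x}{3} \right)}}{4} + C

Any candidate F(x) must reproduce f(x) exactly when differentiated.
Check: d/dx[\frac{5 e^{5 x^{3} + \frac{x^{2}}{2}} + 4 \log{\left(2 x - 4 \right)} + \cos{\left(2 x^{2} - \frac{4 x}{3} \right)}}{4}] = \frac{225 x^{3} e^{\frac{x^{2}}{2}} e^{5 x^{3}} - 435 x^{2} e^{\frac{x^{2}}{2}} e^{5 x^{3}} - 12 x^{2} \sin{\left(2 x^{2} - \frac{4 x}{3} \right)} - 30 x e^{\frac{x^{2}}{2}} e^{5 x^{3}} + 28 x \sin{\left(2 x^{2} - \frac{4 x}{3} \right)} - 8 \sin{\left(2 x^{2} - \frac{4 x}{3} \right)} + 12}{12 x - 24} = f(x).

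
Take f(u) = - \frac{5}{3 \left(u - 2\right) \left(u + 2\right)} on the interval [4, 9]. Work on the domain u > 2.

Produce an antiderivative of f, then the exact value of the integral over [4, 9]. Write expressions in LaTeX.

Antiderivative: F(u) = \frac{5 \left(- \log{\left(u - 2 \right)} + \log{\left(u + 2 \right)}\right)}{12}; value = - \frac{5 \log{\left(7 \right)}}{12} - \frac{5 \log{\left(6 \right)}}{12} + \frac{5 \log{\left(2 \right)}}{12} + \frac{5 \log{\left(11 \right)}}{12}

Factor the denominator (3 \left(u - 2\right) \left(u + 2\right)) and decompose: f = \frac{5}{12 \left(u + 2\right)} - \frac{5}{12 \left(u - 2\right)}; each piece integrates to a log, atan, or power term.
F(u) = \frac{5 \left(- \log{\left(u - 2 \right)} + \log{\left(u + 2 \right)}\right)}{12} is an antiderivative of f.
Check: d/du[\frac{5 \left(- \log{\left(u - 2 \right)} + \log{\left(u + 2 \right)}\right)}{12}] = - \frac{5}{3 u^{2} - 12}, which equals f(u).
F(9) = - \frac{5 \log{\left(7 \right)}}{12} + \frac{5 \log{\left(11 \right)}}{12}; F(4) = - \frac{5 \log{\left(2 \right)}}{12} + \frac{5 \log{\left(6 \right)}}{12}.
Integral = F(9) - F(4) = - \frac{5 \log{\left(7 \right)}}{12} - \frac{5 \log{\left(6 \right)}}{12} + \frac{5 \log{\left(2 \right)}}{12} + \frac{5 \log{\left(11 \right)}}{12}.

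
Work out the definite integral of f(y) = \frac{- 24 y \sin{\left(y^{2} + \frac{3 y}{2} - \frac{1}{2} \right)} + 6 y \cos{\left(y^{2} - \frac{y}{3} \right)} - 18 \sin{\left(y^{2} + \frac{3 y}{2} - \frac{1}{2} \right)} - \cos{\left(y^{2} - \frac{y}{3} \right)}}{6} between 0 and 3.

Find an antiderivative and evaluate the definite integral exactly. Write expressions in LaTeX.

Antiderivative: F(y) = \frac{\sin{\left(y^{2} - \frac{y}{3} \right)}}{2} + 2 \cos{\left(y^{2} + \frac{3 y}{2} - \frac{1}{2} \right)}; value = - 2 \cos{\left(\frac{1}{2} \right)} + \frac{\sin{\left(8 \right)}}{2} + 2 \cos{\left(13 \right)}

Check any antiderivative F(y) by computing F'(y) and comparing it with f(y).
F(y) = \frac{\sin{\left(y^{2} - \frac{y}{3} \right)}}{2} + 2 \cos{\left(y^{2} + \frac{3 y}{2} - \frac{1}{2} \right)} is an antiderivative of f.
Check: d/dy[\frac{\sin{\left(y^{2} - \frac{y}{3} \right)}}{2} + 2 \cos{\left(y^{2} + \frac{3 y}{2} - \frac{1}{2} \right)}] = - 4 y \sin{\left(y^{2} + \frac{3 y}{2} - \frac{1}{2} \right)} + y \cos{\left(y^{2} - \frac{y}{3} \right)} - 3 \sin{\left(y^{2} + \frac{3 y}{2} - \frac{1}{2} \right)} - \frac{\cos{\left(y^{2} - \frac{y}{3} \right)}}{6}, which equals f(y).
F(3) = \frac{\sin{\left(8 \right)}}{2} + 2 \cos{\left(13 \right)}; F(0) = 2 \cos{\left(\frac{1}{2} \right)}.
Integral = F(3) - F(0) = - 2 \cos{\left(\frac{1}{2} \right)} + \frac{\sin{\left(8 \right)}}{2} + 2 \cos{\left(13 \right)}.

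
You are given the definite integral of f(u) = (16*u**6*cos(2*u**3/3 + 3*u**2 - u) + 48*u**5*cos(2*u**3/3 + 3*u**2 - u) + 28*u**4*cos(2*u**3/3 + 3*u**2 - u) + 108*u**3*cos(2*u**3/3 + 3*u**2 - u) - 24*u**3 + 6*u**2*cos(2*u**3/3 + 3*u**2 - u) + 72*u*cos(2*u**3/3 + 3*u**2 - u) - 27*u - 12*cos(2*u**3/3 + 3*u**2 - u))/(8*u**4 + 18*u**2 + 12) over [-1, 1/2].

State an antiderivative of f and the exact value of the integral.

Antiderivative: F(u) = -(3*log(2*u**4/3 + 3*u**2/2 + 1) - 4*sin(2*u**3/3 + 3*u**2 - u))/4; value = -3*log(17/12)/4 - sin(10/3) + sin(1/3) + 3*log(19/6)/4

A candidate is checked by its d/du: the result must match f(u).
F(u) = -(3*log(2*u**4/3 + 3*u**2/2 + 1) - 4*sin(2*u**3/3 + 3*u**2 - u))/4 is an antiderivative of f.
Check: d/du[-(3*log(2*u**4/3 + 3*u**2/2 + 1) - 4*sin(2*u**3/3 + 3*u**2 - u))/4] = (16*u**6*cos(2*u**3/3 + 3*u**2 - u) + 48*u**5*cos(2*u**3/3 + 3*u**2 - u) + 28*u**4*cos(2*u**3/3 + 3*u**2 - u) + 108*u**3*cos(2*u**3/3 + 3*u**2 - u) - 24*u**3 + 6*u**2*cos(2*u**3/3 + 3*u**2 - u) + 72*u*cos(2*u**3/3 + 3*u**2 - u) - 27*u - 12*cos(2*u**3/3 + 3*u**2 - u))/(8*u**4 + 18*u**2 + 12) = f(u).
F(1/2) = -3*log(17/12)/4 + sin(1/3); F(-1) = -3*log(19/6)/4 + sin(10/3).
Integral = F(1/2) - F(-1) = -3*log(17/12)/4 - sin(10/3) + sin(1/3) + 3*log(19/6)/4.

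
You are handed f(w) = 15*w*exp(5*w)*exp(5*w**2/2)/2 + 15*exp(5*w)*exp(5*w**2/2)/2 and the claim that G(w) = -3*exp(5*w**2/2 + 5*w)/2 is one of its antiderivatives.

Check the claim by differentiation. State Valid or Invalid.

d/dw[G] = -15*w*exp(5*w)*exp(5*w**2/2)/2 - 15*exp(5*w)*exp(5*w**2/2)/2
d/dw[G] - f(w) = -15*w*exp(5*w)*exp(5*w**2/2) - 15*exp(5*w)*exp(5*w**2/2) != 0.

Invalid: d/dw[G] - f = -15*w*exp(5*w)*exp(5*w**2/2) - 15*exp(5*w)*exp(5*w**2/2), which is not 0.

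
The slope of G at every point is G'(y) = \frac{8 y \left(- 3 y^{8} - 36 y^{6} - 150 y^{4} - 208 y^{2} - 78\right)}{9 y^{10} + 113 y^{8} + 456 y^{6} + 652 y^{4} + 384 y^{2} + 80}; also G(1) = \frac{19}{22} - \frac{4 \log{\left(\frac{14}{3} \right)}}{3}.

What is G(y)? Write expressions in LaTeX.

G(y) = \frac{- 8 y^{4} \log{\left(3 y^{2} + \frac{5}{3} \right)} + 3 y^{4} - 48 y^{2} \log{\left(3 y^{2} + \frac{5}{3} \right)} + 18 y^{2} - 32 \log{\left(3 y^{2} + \frac{5}{3} \right)} + 36}{6 y^{4} + 36 y^{2} + 24}

Since d/dy undoes antidifferentiation here, G(y) must give back the stated G'(y).
A general antiderivative is - \frac{4 \log{\left(3 y^{2} + \frac{5}{3} \right)}}{3} + \frac{2}{\frac{y^{4}}{2} + 3 y^{2} + 2} + C.
The condition gives C = \frac{19}{22} - \frac{4 \log{\left(\frac{14}{3} \right)}}{3} - (\frac{4}{11} - \frac{4 \log{\left(\frac{14}{3} \right)}}{3}) = \frac{1}{2}.
So G(y) = \frac{- 8 y^{4} \log{\left(3 y^{2} + \frac{5}{3} \right)} + 3 y^{4} - 48 y^{2} \log{\left(3 y^{2} + \frac{5}{3} \right)} + 18 y^{2} - 32 \log{\left(3 y^{2} + \frac{5}{3} \right)} + 36}{6 y^{4} + 36 y^{2} + 24}.
Check: d/dy[\frac{- 8 y^{4} \log{\left(3 y^{2} + \frac{5}{3} \right)} + 3 y^{4} - 48 y^{2} \log{\left(3 y^{2} + \frac{5}{3} \right)} + 18 y^{2} - 32 \log{\left(3 y^{2} + \frac{5}{3} \right)} + 36}{6 y^{4} + 36 y^{2} + 24}] = \frac{- 24 y^{9} - 288 y^{7} - 1200 y^{5} - 1664 y^{3} - 624 y}{9 y^{10} + 113 y^{8} + 456 y^{6} + 652 y^{4} + 384 y^{2} + 80}, which equals G'(y).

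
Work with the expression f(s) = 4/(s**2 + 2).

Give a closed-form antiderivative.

An antiderivative is F(s) = 2*sqrt(2)*atan(sqrt(2)*s/2).

An antiderivative F(s) passes only if d/ds[F] lands on f(s) exactly.
Check: d/ds[2*sqrt(2)*atan(sqrt(2)*s/2)] = 4/(s**2 + 2) = f(s).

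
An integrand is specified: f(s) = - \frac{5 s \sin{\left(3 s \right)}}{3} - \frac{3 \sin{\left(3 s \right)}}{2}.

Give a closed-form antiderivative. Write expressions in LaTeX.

An antiderivative is F(s) = \frac{5 s \cos{\left(3 s \right)}}{9} - \frac{5 \sin{\left(3 s \right)}}{27} + \frac{\cos{\left(3 s \right)}}{2}.

Integrate term by term and add the pieces.
Check: d/ds[\frac{5 s \cos{\left(3 s \right)}}{9} - \frac{5 \sin{\left(3 s \right)}}{27} + \frac{\cos{\left(3 s \right)}}{2}] = - \frac{5 s \sin{\left(3 s \right)}}{3} - \frac{3 \sin{\left(3 s \right)}}{2} = f(s).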